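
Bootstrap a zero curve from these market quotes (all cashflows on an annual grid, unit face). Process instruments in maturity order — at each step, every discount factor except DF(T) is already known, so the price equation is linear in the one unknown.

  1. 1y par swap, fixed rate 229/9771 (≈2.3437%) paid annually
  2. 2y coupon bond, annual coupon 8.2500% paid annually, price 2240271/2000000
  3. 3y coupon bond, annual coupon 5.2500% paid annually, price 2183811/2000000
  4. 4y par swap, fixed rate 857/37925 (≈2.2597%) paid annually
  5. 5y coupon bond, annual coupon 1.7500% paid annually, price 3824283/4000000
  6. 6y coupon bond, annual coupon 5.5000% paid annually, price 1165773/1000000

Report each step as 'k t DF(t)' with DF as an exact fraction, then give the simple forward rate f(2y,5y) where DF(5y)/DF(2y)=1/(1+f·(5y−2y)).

step 1 [1y] swap r/1=229/9771: DF=(1 − 229/9771·(0))/(1+229/9771) = 9771/10000 ≈ 0.977100
step 2 [2y] bond c/1=33/400: DF=(2240271/2000000 − 33/400·(0.977100))/(1+33/400) = 9603/10000 ≈ 0.960300
step 3 [3y] bond c/1=21/400: DF=(2183811/2000000 − 21/400·(0.977100+0.960300))/(1+21/400) = 588/625 ≈ 0.940800
step 4 [4y] swap r/1=857/37925: DF=(1 − 857/37925·(0.977100+0.960300+0.940800))/(1+857/37925) = 9143/10000 ≈ 0.914300
step 5 [5y] bond c/1=7/400: DF=(3824283/4000000 − 7/400·(0.977100+0.960300+0.940800+0.914300))/(1+7/400) = 1093/1250 ≈ 0.874400
step 6 [6y] bond c/1=11/200: DF=(1165773/1000000 − 11/200·(0.977100+0.960300+0.940800+0.914300+0.874400))/(1+11/200) = 8617/10000 ≈ 0.861700

1 1 9771/10000
2 2 9603/10000
3 3 588/625
4 4 9143/10000
5 5 1093/1250
6 6 8617/10000
f(2y,5y) = ((9603/10000)/(1093/1250) − 1)/(3) = 859/26232 ≈ 3.2746%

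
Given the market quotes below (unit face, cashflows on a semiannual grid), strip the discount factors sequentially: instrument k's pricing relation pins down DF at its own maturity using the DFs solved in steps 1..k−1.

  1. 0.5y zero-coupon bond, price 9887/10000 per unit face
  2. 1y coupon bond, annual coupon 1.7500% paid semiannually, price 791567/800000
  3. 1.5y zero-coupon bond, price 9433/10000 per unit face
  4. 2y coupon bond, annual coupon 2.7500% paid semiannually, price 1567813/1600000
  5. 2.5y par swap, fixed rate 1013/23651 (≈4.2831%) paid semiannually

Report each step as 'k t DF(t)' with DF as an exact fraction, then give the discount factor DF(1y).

1 1/2 9887/10000
2 1 9723/10000
3 3/2 9433/10000
4 2 1159/1250
5 5/2 8987/10000
DF(1y) = 9723/10000 ≈ 0.972300

step 1 [0.5y] zero: DF = P = 9887/10000 ≈ 0.988700
step 2 [1y] bond c/2=7/800: DF=(791567/800000 − 7/800·(0.988700))/(1+7/800) = 9723/10000 ≈ 0.972300
step 3 [1.5y] zero: DF = P = 9433/10000 ≈ 0.943300
step 4 [2y] bond c/2=11/800: DF=(1567813/1600000 − 11/800·(0.988700+0.972300+0.943300))/(1+11/800) = 1159/1250 ≈ 0.927200
step 5 [2.5y] swap r/2=1013/47302: DF=(1 − 1013/47302·(0.988700+0.972300+0.943300+0.927200))/(1+1013/47302) = 8987/10000 ≈ 0.898700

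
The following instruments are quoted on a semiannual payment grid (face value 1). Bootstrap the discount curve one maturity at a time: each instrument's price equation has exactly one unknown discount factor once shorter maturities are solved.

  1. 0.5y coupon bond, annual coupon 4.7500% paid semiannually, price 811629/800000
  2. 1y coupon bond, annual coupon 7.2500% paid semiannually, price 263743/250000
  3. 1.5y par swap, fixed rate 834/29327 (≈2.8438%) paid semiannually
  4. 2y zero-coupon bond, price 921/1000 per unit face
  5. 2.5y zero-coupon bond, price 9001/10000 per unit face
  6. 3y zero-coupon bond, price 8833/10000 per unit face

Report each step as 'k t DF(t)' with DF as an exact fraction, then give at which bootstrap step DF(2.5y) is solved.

step 1 [0.5y] bond c/2=19/800: DF=(811629/800000 − 19/800·(0))/(1+19/800) = 991/1000 ≈ 0.991000
step 2 [1y] bond c/2=29/800: DF=(263743/250000 − 29/800·(0.991000))/(1+29/800) = 4917/5000 ≈ 0.983400
step 3 [1.5y] swap r/2=417/29327: DF=(1 − 417/29327·(0.991000+0.983400))/(1+417/29327) = 9583/10000 ≈ 0.958300
step 4 [2y] zero: DF = P = 921/1000 ≈ 0.921000
step 5 [2.5y] zero: DF = P = 9001/10000 ≈ 0.900100
step 6 [3y] zero: DF = P = 8833/10000 ≈ 0.883300

1 1/2 991/1000
2 1 4917/5000
3 3/2 9583/10000
4 2 921/1000
5 5/2 9001/10000
6 3 8833/10000
DF(2.5y) is solved at step 5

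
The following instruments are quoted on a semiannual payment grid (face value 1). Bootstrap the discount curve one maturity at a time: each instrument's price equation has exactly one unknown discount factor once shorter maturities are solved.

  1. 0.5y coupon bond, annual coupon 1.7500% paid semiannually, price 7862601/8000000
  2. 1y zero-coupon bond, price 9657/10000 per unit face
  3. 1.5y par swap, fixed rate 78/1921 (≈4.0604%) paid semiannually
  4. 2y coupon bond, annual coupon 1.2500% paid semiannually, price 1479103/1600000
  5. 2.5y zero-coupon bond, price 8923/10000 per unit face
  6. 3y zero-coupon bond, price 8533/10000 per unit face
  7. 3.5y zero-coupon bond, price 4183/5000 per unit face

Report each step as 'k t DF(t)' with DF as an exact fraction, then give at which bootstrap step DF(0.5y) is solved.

1 1/2 9743/10000
2 1 9657/10000
3 3/2 1883/2000
4 2 563/625
5 5/2 8923/10000
6 3 8533/10000
7 7/2 4183/5000
DF(0.5y) is solved at step 1

step 1 [0.5y] bond c/2=7/800: DF=(7862601/8000000 − 7/800·(0))/(1+7/800) = 9743/10000 ≈ 0.974300
step 2 [1y] zero: DF = P = 9657/10000 ≈ 0.965700
step 3 [1.5y] swap r/2=39/1921: DF=(1 − 39/1921·(0.974300+0.965700))/(1+39/1921) = 1883/2000 ≈ 0.941500
step 4 [2y] bond c/2=1/160: DF=(1479103/1600000 − 1/160·(0.974300+0.965700+0.941500))/(1+1/160) = 563/625 ≈ 0.900800
step 5 [2.5y] zero: DF = P = 8923/10000 ≈ 0.892300
step 6 [3y] zero: DF = P = 8533/10000 ≈ 0.853300
step 7 [3.5y] zero: DF = P = 4183/5000 ≈ 0.836600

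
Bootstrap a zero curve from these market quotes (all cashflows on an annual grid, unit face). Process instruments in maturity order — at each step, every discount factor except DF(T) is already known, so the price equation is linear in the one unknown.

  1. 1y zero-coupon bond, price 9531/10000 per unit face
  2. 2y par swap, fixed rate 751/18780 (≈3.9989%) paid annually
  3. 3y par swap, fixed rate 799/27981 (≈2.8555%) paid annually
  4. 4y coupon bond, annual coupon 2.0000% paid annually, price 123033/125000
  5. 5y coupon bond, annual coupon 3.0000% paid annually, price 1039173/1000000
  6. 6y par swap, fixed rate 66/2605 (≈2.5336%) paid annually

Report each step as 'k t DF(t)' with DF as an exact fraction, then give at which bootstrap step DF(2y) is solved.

1 1 9531/10000
2 2 9249/10000
3 3 9201/10000
4 4 9101/10000
5 5 9009/10000
6 6 4307/5000
DF(2y) is solved at step 2

step 1 [1y] zero: DF = P = 9531/10000 ≈ 0.953100
step 2 [2y] swap r/1=751/18780: DF=(1 − 751/18780·(0.953100))/(1+751/18780) = 9249/10000 ≈ 0.924900
step 3 [3y] swap r/1=799/27981: DF=(1 − 799/27981·(0.953100+0.924900))/(1+799/27981) = 9201/10000 ≈ 0.920100
step 4 [4y] bond c/1=1/50: DF=(123033/125000 − 1/50·(0.953100+0.924900+0.920100))/(1+1/50) = 9101/10000 ≈ 0.910100
step 5 [5y] bond c/1=3/100: DF=(1039173/1000000 − 3/100·(0.953100+0.924900+0.920100+0.910100))/(1+3/100) = 9009/10000 ≈ 0.900900
step 6 [6y] swap r/1=66/2605: DF=(1 − 66/2605·(0.953100+0.924900+0.920100+0.910100+0.900900))/(1+66/2605) = 4307/5000 ≈ 0.861400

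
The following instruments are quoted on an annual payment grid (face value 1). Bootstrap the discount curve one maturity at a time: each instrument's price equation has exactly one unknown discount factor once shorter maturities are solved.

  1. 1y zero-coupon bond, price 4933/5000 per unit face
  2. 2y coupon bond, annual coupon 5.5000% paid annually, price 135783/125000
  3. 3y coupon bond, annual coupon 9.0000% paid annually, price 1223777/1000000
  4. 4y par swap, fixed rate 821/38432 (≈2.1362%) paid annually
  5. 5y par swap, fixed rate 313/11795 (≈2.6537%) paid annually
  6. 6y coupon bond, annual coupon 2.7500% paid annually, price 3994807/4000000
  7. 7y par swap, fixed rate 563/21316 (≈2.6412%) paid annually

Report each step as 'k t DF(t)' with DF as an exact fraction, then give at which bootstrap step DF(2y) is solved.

step 1 [1y] zero: DF = P = 4933/5000 ≈ 0.986600
step 2 [2y] bond c/1=11/200: DF=(135783/125000 − 11/200·(0.986600))/(1+11/200) = 4891/5000 ≈ 0.978200
step 3 [3y] bond c/1=9/100: DF=(1223777/1000000 − 9/100·(0.986600+0.978200))/(1+9/100) = 1921/2000 ≈ 0.960500
step 4 [4y] swap r/1=821/38432: DF=(1 − 821/38432·(0.986600+0.978200+0.960500))/(1+821/38432) = 9179/10000 ≈ 0.917900
step 5 [5y] swap r/1=313/11795: DF=(1 − 313/11795·(0.986600+0.978200+0.960500+0.917900))/(1+313/11795) = 2187/2500 ≈ 0.874800
step 6 [6y] bond c/1=11/400: DF=(3994807/4000000 − 11/400·(0.986600+0.978200+0.960500+0.917900+0.874800))/(1+11/400) = 8457/10000 ≈ 0.845700
step 7 [7y] swap r/1=563/21316: DF=(1 − 563/21316·(0.986600+0.978200+0.960500+0.917900+0.874800+0.845700))/(1+563/21316) = 8311/10000 ≈ 0.831100

1 1 4933/5000
2 2 4891/5000
3 3 1921/2000
4 4 9179/10000
5 5 2187/2500
6 6 8457/10000
7 7 8311/10000
DF(2y) is solved at step 2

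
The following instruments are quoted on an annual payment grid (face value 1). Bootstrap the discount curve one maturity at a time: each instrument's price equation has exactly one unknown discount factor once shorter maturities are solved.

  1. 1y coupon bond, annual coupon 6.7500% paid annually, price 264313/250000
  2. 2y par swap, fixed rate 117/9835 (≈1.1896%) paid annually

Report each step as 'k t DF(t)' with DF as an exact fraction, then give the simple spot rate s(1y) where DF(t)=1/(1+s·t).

step 1 [1y] bond c/1=27/400: DF=(264313/250000 − 27/400·(0))/(1+27/400) = 619/625 ≈ 0.990400
step 2 [2y] swap r/1=117/9835: DF=(1 − 117/9835·(0.990400))/(1+117/9835) = 4883/5000 ≈ 0.976600

1 1 619/625
2 2 4883/5000
s(1y) = (1/(619/625) − 1)/(1) = 6/619 ≈ 0.9693%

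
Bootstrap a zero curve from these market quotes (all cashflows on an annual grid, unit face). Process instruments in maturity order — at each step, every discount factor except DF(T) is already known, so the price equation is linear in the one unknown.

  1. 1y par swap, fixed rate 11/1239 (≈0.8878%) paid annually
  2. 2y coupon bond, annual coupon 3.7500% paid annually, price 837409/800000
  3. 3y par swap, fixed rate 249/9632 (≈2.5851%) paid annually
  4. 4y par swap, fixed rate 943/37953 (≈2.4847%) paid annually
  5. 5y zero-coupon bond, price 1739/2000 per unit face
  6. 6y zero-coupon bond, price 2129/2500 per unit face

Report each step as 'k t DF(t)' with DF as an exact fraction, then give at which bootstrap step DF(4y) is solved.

1 1 1239/1250
2 2 9731/10000
3 3 9253/10000
4 4 9057/10000
5 5 1739/2000
6 6 2129/2500
DF(4y) is solved at step 4

step 1 [1y] swap r/1=11/1239: DF=(1 − 11/1239·(0))/(1+11/1239) = 1239/1250 ≈ 0.991200
step 2 [2y] bond c/1=3/80: DF=(837409/800000 − 3/80·(0.991200))/(1+3/80) = 9731/10000 ≈ 0.973100
step 3 [3y] swap r/1=249/9632: DF=(1 − 249/9632·(0.991200+0.973100))/(1+249/9632) = 9253/10000 ≈ 0.925300
step 4 [4y] swap r/1=943/37953: DF=(1 − 943/37953·(0.991200+0.973100+0.925300))/(1+943/37953) = 9057/10000 ≈ 0.905700
step 5 [5y] zero: DF = P = 1739/2000 ≈ 0.869500
step 6 [6y] zero: DF = P = 2129/2500 ≈ 0.851600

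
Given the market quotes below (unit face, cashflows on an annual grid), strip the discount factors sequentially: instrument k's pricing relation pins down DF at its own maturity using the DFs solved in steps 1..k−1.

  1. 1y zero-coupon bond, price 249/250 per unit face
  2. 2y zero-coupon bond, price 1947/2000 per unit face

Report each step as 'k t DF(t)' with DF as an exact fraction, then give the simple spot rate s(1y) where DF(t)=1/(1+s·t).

step 1 [1y] zero: DF = P = 249/250 ≈ 0.996000
step 2 [2y] zero: DF = P = 1947/2000 ≈ 0.973500

1 1 249/250
2 2 1947/2000
s(1y) = (1/(249/250) − 1)/(1) = 1/249 ≈ 0.4016%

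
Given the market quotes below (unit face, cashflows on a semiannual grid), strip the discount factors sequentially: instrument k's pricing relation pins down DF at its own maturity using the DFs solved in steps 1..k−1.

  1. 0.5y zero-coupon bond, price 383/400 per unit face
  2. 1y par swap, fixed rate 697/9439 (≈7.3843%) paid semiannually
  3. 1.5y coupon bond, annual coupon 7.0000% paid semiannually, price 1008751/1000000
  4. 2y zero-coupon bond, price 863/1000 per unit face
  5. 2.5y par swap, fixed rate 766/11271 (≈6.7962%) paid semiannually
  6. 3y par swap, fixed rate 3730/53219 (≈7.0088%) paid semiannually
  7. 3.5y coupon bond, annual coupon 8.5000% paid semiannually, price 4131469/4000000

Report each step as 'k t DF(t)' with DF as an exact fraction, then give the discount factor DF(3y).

step 1 [0.5y] zero: DF = P = 383/400 ≈ 0.957500
step 2 [1y] swap r/2=697/18878: DF=(1 − 697/18878·(0.957500))/(1+697/18878) = 9303/10000 ≈ 0.930300
step 3 [1.5y] bond c/2=7/200: DF=(1008751/1000000 − 7/200·(0.957500+0.930300))/(1+7/200) = 2277/2500 ≈ 0.910800
step 4 [2y] zero: DF = P = 863/1000 ≈ 0.863000
step 5 [2.5y] swap r/2=383/11271: DF=(1 − 383/11271·(0.957500+0.930300+0.910800+0.863000))/(1+383/11271) = 2117/2500 ≈ 0.846800
step 6 [3y] swap r/2=1865/53219: DF=(1 − 1865/53219·(0.957500+0.930300+0.910800+0.863000+0.846800))/(1+1865/53219) = 1627/2000 ≈ 0.813500
step 7 [3.5y] bond c/2=17/400: DF=(4131469/4000000 − 17/400·(0.957500+0.930300+0.910800+0.863000+0.846800+0.813500))/(1+17/400) = 3869/5000 ≈ 0.773800

1 1/2 383/400
2 1 9303/10000
3 3/2 2277/2500
4 2 863/1000
5 5/2 2117/2500
6 3 1627/2000
7 7/2 3869/5000
DF(3y) = 1627/2000 ≈ 0.813500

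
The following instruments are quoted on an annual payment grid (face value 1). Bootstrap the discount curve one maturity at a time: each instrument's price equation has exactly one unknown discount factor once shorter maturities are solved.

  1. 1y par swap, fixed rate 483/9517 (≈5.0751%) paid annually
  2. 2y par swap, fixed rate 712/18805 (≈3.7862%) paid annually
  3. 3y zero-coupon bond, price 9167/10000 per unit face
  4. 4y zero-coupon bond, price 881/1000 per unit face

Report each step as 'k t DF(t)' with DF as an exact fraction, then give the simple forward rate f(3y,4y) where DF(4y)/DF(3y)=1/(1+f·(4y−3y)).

1 1 9517/10000
2 2 1161/1250
3 3 9167/10000
4 4 881/1000
f(3y,4y) = ((9167/10000)/(881/1000) − 1)/(1) = 357/8810 ≈ 4.0522%

step 1 [1y] swap r/1=483/9517: DF=(1 − 483/9517·(0))/(1+483/9517) = 9517/10000 ≈ 0.951700
step 2 [2y] swap r/1=712/18805: DF=(1 − 712/18805·(0.951700))/(1+712/18805) = 1161/1250 ≈ 0.928800
step 3 [3y] zero: DF = P = 9167/10000 ≈ 0.916700
step 4 [4y] zero: DF = P = 881/1000 ≈ 0.881000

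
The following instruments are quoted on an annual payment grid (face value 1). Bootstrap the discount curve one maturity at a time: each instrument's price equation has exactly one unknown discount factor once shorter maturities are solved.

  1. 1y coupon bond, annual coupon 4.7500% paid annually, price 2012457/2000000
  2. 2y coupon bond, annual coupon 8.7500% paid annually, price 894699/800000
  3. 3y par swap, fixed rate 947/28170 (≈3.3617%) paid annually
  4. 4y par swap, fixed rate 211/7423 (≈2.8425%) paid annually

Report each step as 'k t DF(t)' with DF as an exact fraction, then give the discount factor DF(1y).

step 1 [1y] bond c/1=19/400: DF=(2012457/2000000 − 19/400·(0))/(1+19/400) = 4803/5000 ≈ 0.960600
step 2 [2y] bond c/1=7/80: DF=(894699/800000 − 7/80·(0.960600))/(1+7/80) = 9511/10000 ≈ 0.951100
step 3 [3y] swap r/1=947/28170: DF=(1 − 947/28170·(0.960600+0.951100))/(1+947/28170) = 9053/10000 ≈ 0.905300
step 4 [4y] swap r/1=211/7423: DF=(1 − 211/7423·(0.960600+0.951100+0.905300))/(1+211/7423) = 1789/2000 ≈ 0.894500

1 1 4803/5000
2 2 9511/10000
3 3 9053/10000
4 4 1789/2000
DF(1y) = 4803/5000 ≈ 0.960600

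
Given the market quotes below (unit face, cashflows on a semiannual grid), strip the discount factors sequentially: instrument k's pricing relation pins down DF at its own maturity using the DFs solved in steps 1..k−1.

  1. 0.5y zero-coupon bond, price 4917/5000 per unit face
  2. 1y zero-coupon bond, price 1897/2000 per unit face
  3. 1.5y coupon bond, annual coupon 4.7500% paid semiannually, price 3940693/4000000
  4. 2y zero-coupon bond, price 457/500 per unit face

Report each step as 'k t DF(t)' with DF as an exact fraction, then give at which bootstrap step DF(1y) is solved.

1 1/2 4917/5000
2 1 1897/2000
3 3/2 367/400
4 2 457/500
DF(1y) is solved at step 2

step 1 [0.5y] zero: DF = P = 4917/5000 ≈ 0.983400
step 2 [1y] zero: DF = P = 1897/2000 ≈ 0.948500
step 3 [1.5y] bond c/2=19/800: DF=(3940693/4000000 − 19/800·(0.983400+0.948500))/(1+19/800) = 367/400 ≈ 0.917500
step 4 [2y] zero: DF = P = 457/500 ≈ 0.914000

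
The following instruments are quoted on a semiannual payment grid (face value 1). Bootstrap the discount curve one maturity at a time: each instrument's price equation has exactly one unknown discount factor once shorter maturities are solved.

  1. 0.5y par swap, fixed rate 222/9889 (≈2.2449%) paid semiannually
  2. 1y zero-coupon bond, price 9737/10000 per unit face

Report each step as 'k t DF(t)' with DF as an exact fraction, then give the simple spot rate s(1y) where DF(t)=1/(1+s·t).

step 1 [0.5y] swap r/2=111/9889: DF=(1 − 111/9889·(0))/(1+111/9889) = 9889/10000 ≈ 0.988900
step 2 [1y] zero: DF = P = 9737/10000 ≈ 0.973700

1 1/2 9889/10000
2 1 9737/10000
s(1y) = (1/(9737/10000) − 1)/(1) = 263/9737 ≈ 2.7010%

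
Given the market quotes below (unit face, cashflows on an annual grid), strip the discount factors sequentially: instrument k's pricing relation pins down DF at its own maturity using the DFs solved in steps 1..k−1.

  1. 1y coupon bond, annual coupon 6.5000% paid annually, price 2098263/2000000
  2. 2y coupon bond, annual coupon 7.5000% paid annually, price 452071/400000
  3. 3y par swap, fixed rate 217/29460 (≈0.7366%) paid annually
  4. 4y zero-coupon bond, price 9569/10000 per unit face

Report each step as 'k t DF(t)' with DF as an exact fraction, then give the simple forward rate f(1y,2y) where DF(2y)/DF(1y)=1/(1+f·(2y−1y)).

1 1 9851/10000
2 2 4913/5000
3 3 9783/10000
4 4 9569/10000
f(1y,2y) = ((9851/10000)/(4913/5000) − 1)/(1) = 25/9826 ≈ 0.2544%

step 1 [1y] bond c/1=13/200: DF=(2098263/2000000 − 13/200·(0))/(1+13/200) = 9851/10000 ≈ 0.985100
step 2 [2y] bond c/1=3/40: DF=(452071/400000 − 3/40·(0.985100))/(1+3/40) = 4913/5000 ≈ 0.982600
step 3 [3y] swap r/1=217/29460: DF=(1 − 217/29460·(0.985100+0.982600))/(1+217/29460) = 9783/10000 ≈ 0.978300
step 4 [4y] zero: DF = P = 9569/10000 ≈ 0.956900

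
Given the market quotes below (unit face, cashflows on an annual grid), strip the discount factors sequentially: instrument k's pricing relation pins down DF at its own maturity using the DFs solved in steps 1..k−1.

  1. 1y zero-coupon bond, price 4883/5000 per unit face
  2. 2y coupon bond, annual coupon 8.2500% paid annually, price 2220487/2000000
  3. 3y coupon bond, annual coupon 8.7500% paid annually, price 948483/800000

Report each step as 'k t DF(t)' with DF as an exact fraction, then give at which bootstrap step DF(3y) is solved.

1 1 4883/5000
2 2 1189/1250
3 3 9351/10000
DF(3y) is solved at step 3

step 1 [1y] zero: DF = P = 4883/5000 ≈ 0.976600
step 2 [2y] bond c/1=33/400: DF=(2220487/2000000 − 33/400·(0.976600))/(1+33/400) = 1189/1250 ≈ 0.951200
step 3 [3y] bond c/1=7/80: DF=(948483/800000 − 7/80·(0.976600+0.951200))/(1+7/80) = 9351/10000 ≈ 0.935100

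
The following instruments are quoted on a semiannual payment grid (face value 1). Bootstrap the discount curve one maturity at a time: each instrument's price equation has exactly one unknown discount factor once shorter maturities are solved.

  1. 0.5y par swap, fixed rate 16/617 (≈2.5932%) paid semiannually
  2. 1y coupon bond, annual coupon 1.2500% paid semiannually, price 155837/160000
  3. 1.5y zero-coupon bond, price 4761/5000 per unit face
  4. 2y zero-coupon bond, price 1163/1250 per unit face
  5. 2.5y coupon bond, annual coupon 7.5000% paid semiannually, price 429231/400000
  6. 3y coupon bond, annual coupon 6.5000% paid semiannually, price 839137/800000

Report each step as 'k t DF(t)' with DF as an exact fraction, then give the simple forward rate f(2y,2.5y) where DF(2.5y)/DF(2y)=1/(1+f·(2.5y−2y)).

step 1 [0.5y] swap r/2=8/617: DF=(1 − 8/617·(0))/(1+8/617) = 617/625 ≈ 0.987200
step 2 [1y] bond c/2=1/160: DF=(155837/160000 − 1/160·(0.987200))/(1+1/160) = 4809/5000 ≈ 0.961800
step 3 [1.5y] zero: DF = P = 4761/5000 ≈ 0.952200
step 4 [2y] zero: DF = P = 1163/1250 ≈ 0.930400
step 5 [2.5y] bond c/2=3/80: DF=(429231/400000 − 3/80·(0.987200+0.961800+0.952200+0.930400))/(1+3/80) = 4479/5000 ≈ 0.895800
step 6 [3y] bond c/2=13/400: DF=(839137/800000 − 13/400·(0.987200+0.961800+0.952200+0.930400+0.895800))/(1+13/400) = 8671/10000 ≈ 0.867100

1 1/2 617/625
2 1 4809/5000
3 3/2 4761/5000
4 2 1163/1250
5 5/2 4479/5000
6 3 8671/10000
f(2y,2.5y) = ((1163/1250)/(4479/5000) − 1)/(1/2) = 346/4479 ≈ 7.7249%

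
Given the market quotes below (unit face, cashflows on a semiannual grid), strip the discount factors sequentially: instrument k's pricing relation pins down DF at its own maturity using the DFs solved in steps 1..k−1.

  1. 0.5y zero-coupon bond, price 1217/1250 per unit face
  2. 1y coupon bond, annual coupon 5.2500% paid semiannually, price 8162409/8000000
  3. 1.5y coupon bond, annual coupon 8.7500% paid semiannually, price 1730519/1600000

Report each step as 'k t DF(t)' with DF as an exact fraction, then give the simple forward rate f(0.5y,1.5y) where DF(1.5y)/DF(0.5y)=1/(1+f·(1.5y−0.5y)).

step 1 [0.5y] zero: DF = P = 1217/1250 ≈ 0.973600
step 2 [1y] bond c/2=21/800: DF=(8162409/8000000 − 21/800·(0.973600))/(1+21/800) = 9693/10000 ≈ 0.969300
step 3 [1.5y] bond c/2=7/160: DF=(1730519/1600000 − 7/160·(0.973600+0.969300))/(1+7/160) = 2387/2500 ≈ 0.954800

1 1/2 1217/1250
2 1 9693/10000
3 3/2 2387/2500
f(0.5y,1.5y) = ((1217/1250)/(2387/2500) − 1)/(1) = 47/2387 ≈ 1.9690%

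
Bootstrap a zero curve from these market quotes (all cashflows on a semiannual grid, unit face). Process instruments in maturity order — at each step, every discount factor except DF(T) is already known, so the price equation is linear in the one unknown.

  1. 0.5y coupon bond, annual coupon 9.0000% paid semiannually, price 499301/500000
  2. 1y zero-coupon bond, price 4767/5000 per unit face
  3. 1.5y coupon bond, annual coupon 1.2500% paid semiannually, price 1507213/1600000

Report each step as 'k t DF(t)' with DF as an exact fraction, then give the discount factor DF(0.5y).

step 1 [0.5y] bond c/2=9/200: DF=(499301/500000 − 9/200·(0))/(1+9/200) = 2389/2500 ≈ 0.955600
step 2 [1y] zero: DF = P = 4767/5000 ≈ 0.953400
step 3 [1.5y] bond c/2=1/160: DF=(1507213/1600000 − 1/160·(0.955600+0.953400))/(1+1/160) = 9243/10000 ≈ 0.924300

1 1/2 2389/2500
2 1 4767/5000
3 3/2 9243/10000
DF(0.5y) = 2389/2500 ≈ 0.955600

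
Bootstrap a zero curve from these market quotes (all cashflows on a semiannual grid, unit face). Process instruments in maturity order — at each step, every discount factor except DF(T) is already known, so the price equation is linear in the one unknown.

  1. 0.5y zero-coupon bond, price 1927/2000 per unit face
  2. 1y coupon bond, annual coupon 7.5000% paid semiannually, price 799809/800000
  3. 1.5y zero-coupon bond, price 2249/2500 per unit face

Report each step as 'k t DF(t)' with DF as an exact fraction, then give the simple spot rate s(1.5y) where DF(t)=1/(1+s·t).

1 1/2 1927/2000
2 1 1161/1250
3 3/2 2249/2500
s(1.5y) = (1/(2249/2500) − 1)/(3/2) = 502/6747 ≈ 7.4403%

step 1 [0.5y] zero: DF = P = 1927/2000 ≈ 0.963500
step 2 [1y] bond c/2=3/80: DF=(799809/800000 − 3/80·(0.963500))/(1+3/80) = 1161/1250 ≈ 0.928800
step 3 [1.5y] zero: DF = P = 2249/2500 ≈ 0.899600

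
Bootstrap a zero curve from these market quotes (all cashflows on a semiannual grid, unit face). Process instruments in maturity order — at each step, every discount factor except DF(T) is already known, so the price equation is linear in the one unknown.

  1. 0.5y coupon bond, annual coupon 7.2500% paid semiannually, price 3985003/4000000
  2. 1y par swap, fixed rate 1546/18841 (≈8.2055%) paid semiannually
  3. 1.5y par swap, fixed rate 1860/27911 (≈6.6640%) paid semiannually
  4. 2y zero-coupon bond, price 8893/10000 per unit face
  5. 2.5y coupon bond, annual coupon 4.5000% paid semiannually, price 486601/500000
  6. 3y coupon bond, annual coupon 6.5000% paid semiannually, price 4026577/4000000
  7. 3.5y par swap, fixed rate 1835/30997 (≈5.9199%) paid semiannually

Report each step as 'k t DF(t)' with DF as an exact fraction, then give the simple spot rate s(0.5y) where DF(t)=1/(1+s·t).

step 1 [0.5y] bond c/2=29/800: DF=(3985003/4000000 − 29/800·(0))/(1+29/800) = 4807/5000 ≈ 0.961400
step 2 [1y] swap r/2=773/18841: DF=(1 − 773/18841·(0.961400))/(1+773/18841) = 9227/10000 ≈ 0.922700
step 3 [1.5y] swap r/2=930/27911: DF=(1 − 930/27911·(0.961400+0.922700))/(1+930/27911) = 907/1000 ≈ 0.907000
step 4 [2y] zero: DF = P = 8893/10000 ≈ 0.889300
step 5 [2.5y] bond c/2=9/400: DF=(486601/500000 − 9/400·(0.961400+0.922700+0.907000+0.889300))/(1+9/400) = 2177/2500 ≈ 0.870800
step 6 [3y] bond c/2=13/400: DF=(4026577/4000000 − 13/400·(0.961400+0.922700+0.907000+0.889300+0.870800))/(1+13/400) = 8317/10000 ≈ 0.831700
step 7 [3.5y] swap r/2=1835/61994: DF=(1 − 1835/61994·(0.961400+0.922700+0.907000+0.889300+0.870800+0.831700))/(1+1835/61994) = 1633/2000 ≈ 0.816500

1 1/2 4807/5000
2 1 9227/10000
3 3/2 907/1000
4 2 8893/10000
5 5/2 2177/2500
6 3 8317/10000
7 7/2 1633/2000
s(0.5y) = (1/(4807/5000) − 1)/(1/2) = 386/4807 ≈ 8.0300%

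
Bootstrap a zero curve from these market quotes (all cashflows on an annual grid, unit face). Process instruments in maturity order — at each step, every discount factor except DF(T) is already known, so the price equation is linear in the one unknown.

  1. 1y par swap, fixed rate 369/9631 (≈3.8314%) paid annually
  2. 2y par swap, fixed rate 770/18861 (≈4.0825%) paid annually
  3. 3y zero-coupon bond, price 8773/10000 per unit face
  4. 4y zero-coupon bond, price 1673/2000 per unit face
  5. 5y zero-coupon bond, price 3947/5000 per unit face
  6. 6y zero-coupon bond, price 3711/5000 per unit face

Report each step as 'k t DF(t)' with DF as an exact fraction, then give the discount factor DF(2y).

1 1 9631/10000
2 2 923/1000
3 3 8773/10000
4 4 1673/2000
5 5 3947/5000
6 6 3711/5000
DF(2y) = 923/1000 ≈ 0.923000

step 1 [1y] swap r/1=369/9631: DF=(1 − 369/9631·(0))/(1+369/9631) = 9631/10000 ≈ 0.963100
step 2 [2y] swap r/1=770/18861: DF=(1 − 770/18861·(0.963100))/(1+770/18861) = 923/1000 ≈ 0.923000
step 3 [3y] zero: DF = P = 8773/10000 ≈ 0.877300
step 4 [4y] zero: DF = P = 1673/2000 ≈ 0.836500
step 5 [5y] zero: DF = P = 3947/5000 ≈ 0.789400
step 6 [6y] zero: DF = P = 3711/5000 ≈ 0.742200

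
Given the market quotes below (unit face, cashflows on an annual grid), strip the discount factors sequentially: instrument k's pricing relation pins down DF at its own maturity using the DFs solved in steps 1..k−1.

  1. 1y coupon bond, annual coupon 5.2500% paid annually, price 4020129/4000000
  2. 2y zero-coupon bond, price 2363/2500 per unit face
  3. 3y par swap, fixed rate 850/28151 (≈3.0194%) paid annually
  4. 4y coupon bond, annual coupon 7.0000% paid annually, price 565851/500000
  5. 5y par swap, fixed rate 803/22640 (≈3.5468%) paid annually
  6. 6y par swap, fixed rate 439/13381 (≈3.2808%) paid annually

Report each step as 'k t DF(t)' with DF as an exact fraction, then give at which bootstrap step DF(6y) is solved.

step 1 [1y] bond c/1=21/400: DF=(4020129/4000000 − 21/400·(0))/(1+21/400) = 9549/10000 ≈ 0.954900
step 2 [2y] zero: DF = P = 2363/2500 ≈ 0.945200
step 3 [3y] swap r/1=850/28151: DF=(1 − 850/28151·(0.954900+0.945200))/(1+850/28151) = 183/200 ≈ 0.915000
step 4 [4y] bond c/1=7/100: DF=(565851/500000 − 7/100·(0.954900+0.945200+0.915000))/(1+7/100) = 1747/2000 ≈ 0.873500
step 5 [5y] swap r/1=803/22640: DF=(1 − 803/22640·(0.954900+0.945200+0.915000+0.873500))/(1+803/22640) = 4197/5000 ≈ 0.839400
step 6 [6y] swap r/1=439/13381: DF=(1 − 439/13381·(0.954900+0.945200+0.915000+0.873500+0.839400))/(1+439/13381) = 2061/2500 ≈ 0.824400

1 1 9549/10000
2 2 2363/2500
3 3 183/200
4 4 1747/2000
5 5 4197/5000
6 6 2061/2500
DF(6y) is solved at step 6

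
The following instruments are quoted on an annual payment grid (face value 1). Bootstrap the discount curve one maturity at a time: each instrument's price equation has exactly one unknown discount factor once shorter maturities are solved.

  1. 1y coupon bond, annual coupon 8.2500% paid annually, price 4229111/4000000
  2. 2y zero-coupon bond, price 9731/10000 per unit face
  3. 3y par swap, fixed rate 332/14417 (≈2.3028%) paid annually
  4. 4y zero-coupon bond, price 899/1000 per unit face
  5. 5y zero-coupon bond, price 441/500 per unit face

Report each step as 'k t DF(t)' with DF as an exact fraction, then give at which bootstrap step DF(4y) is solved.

1 1 9767/10000
2 2 9731/10000
3 3 1167/1250
4 4 899/1000
5 5 441/500
DF(4y) is solved at step 4

step 1 [1y] bond c/1=33/400: DF=(4229111/4000000 − 33/400·(0))/(1+33/400) = 9767/10000 ≈ 0.976700
step 2 [2y] zero: DF = P = 9731/10000 ≈ 0.973100
step 3 [3y] swap r/1=332/14417: DF=(1 − 332/14417·(0.976700+0.973100))/(1+332/14417) = 1167/1250 ≈ 0.933600
step 4 [4y] zero: DF = P = 899/1000 ≈ 0.899000
step 5 [5y] zero: DF = P = 441/500 ≈ 0.882000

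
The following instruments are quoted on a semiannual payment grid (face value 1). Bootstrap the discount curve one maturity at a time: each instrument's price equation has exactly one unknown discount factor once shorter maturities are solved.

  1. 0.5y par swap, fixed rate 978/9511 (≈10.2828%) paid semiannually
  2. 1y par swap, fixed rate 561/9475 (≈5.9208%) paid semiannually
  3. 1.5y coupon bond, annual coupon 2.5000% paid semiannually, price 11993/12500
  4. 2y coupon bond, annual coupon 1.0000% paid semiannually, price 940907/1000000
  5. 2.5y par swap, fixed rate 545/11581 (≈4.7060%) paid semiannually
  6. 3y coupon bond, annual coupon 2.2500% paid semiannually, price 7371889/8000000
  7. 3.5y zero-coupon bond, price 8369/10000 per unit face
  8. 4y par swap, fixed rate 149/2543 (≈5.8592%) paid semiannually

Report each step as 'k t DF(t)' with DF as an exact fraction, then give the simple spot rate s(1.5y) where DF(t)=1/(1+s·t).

1 1/2 9511/10000
2 1 9439/10000
3 3/2 4621/5000
4 2 4611/5000
5 5/2 891/1000
6 3 8597/10000
7 7/2 8369/10000
8 4 3957/5000
s(1.5y) = (1/(4621/5000) − 1)/(3/2) = 758/13863 ≈ 5.4678%

step 1 [0.5y] swap r/2=489/9511: DF=(1 − 489/9511·(0))/(1+489/9511) = 9511/10000 ≈ 0.951100
step 2 [1y] swap r/2=561/18950: DF=(1 − 561/18950·(0.951100))/(1+561/18950) = 9439/10000 ≈ 0.943900
step 3 [1.5y] bond c/2=1/80: DF=(11993/12500 − 1/80·(0.951100+0.943900))/(1+1/80) = 4621/5000 ≈ 0.924200
step 4 [2y] bond c/2=1/200: DF=(940907/1000000 − 1/200·(0.951100+0.943900+0.924200))/(1+1/200) = 4611/5000 ≈ 0.922200
step 5 [2.5y] swap r/2=545/23162: DF=(1 − 545/23162·(0.951100+0.943900+0.924200+0.922200))/(1+545/23162) = 891/1000 ≈ 0.891000
step 6 [3y] bond c/2=9/800: DF=(7371889/8000000 − 9/800·(0.951100+0.943900+0.924200+0.922200+0.891000))/(1+9/800) = 8597/10000 ≈ 0.859700
step 7 [3.5y] zero: DF = P = 8369/10000 ≈ 0.836900
step 8 [4y] swap r/2=149/5086: DF=(1 − 149/5086·(0.951100+0.943900+0.924200+0.922200+0.891000+0.859700+0.836900))/(1+149/5086) = 3957/5000 ≈ 0.791400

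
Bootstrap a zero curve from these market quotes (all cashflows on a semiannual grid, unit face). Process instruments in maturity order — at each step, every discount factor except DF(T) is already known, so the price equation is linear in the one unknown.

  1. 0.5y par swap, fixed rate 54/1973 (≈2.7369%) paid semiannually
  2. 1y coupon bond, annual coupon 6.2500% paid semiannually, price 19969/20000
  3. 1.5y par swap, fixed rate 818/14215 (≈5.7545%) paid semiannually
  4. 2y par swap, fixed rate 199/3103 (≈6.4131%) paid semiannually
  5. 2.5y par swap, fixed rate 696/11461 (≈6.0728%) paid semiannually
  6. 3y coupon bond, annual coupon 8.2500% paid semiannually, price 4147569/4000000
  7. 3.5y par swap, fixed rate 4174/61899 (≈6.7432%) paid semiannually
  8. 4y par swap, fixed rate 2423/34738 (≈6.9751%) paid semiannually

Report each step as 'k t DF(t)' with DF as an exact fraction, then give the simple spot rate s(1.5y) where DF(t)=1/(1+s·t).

step 1 [0.5y] swap r/2=27/1973: DF=(1 − 27/1973·(0))/(1+27/1973) = 1973/2000 ≈ 0.986500
step 2 [1y] bond c/2=1/32: DF=(19969/20000 − 1/32·(0.986500))/(1+1/32) = 9383/10000 ≈ 0.938300
step 3 [1.5y] swap r/2=409/14215: DF=(1 − 409/14215·(0.986500+0.938300))/(1+409/14215) = 4591/5000 ≈ 0.918200
step 4 [2y] swap r/2=199/6206: DF=(1 − 199/6206·(0.986500+0.938300+0.918200))/(1+199/6206) = 4403/5000 ≈ 0.880600
step 5 [2.5y] swap r/2=348/11461: DF=(1 − 348/11461·(0.986500+0.938300+0.918200+0.880600))/(1+348/11461) = 538/625 ≈ 0.860800
step 6 [3y] bond c/2=33/800: DF=(4147569/4000000 − 33/800·(0.986500+0.938300+0.918200+0.880600+0.860800))/(1+33/800) = 4071/5000 ≈ 0.814200
step 7 [3.5y] swap r/2=2087/61899: DF=(1 − 2087/61899·(0.986500+0.938300+0.918200+0.880600+0.860800+0.814200))/(1+2087/61899) = 7913/10000 ≈ 0.791300
step 8 [4y] swap r/2=2423/69476: DF=(1 − 2423/69476·(0.986500+0.938300+0.918200+0.880600+0.860800+0.814200+0.791300))/(1+2423/69476) = 7577/10000 ≈ 0.757700

1 1/2 1973/2000
2 1 9383/10000
3 3/2 4591/5000
4 2 4403/5000
5 5/2 538/625
6 3 4071/5000
7 7/2 7913/10000
8 4 7577/10000
s(1.5y) = (1/(4591/5000) − 1)/(3/2) = 818/13773 ≈ 5.9392%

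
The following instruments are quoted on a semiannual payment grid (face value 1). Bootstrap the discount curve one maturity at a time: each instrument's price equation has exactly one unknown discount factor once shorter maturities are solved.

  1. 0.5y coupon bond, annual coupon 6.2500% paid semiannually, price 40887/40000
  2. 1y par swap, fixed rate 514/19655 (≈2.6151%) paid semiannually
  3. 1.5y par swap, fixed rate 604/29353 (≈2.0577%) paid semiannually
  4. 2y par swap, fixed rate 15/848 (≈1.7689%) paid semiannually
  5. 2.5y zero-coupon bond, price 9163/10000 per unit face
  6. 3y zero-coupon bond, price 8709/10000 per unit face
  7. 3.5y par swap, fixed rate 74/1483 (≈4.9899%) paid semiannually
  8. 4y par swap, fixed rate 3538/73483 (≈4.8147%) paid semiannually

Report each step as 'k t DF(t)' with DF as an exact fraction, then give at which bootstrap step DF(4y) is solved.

step 1 [0.5y] bond c/2=1/32: DF=(40887/40000 − 1/32·(0))/(1+1/32) = 1239/1250 ≈ 0.991200
step 2 [1y] swap r/2=257/19655: DF=(1 − 257/19655·(0.991200))/(1+257/19655) = 9743/10000 ≈ 0.974300
step 3 [1.5y] swap r/2=302/29353: DF=(1 − 302/29353·(0.991200+0.974300))/(1+302/29353) = 4849/5000 ≈ 0.969800
step 4 [2y] swap r/2=15/1696: DF=(1 − 15/1696·(0.991200+0.974300+0.969800))/(1+15/1696) = 1931/2000 ≈ 0.965500
step 5 [2.5y] zero: DF = P = 9163/10000 ≈ 0.916300
step 6 [3y] zero: DF = P = 8709/10000 ≈ 0.870900
step 7 [3.5y] swap r/2=37/1483: DF=(1 − 37/1483·(0.991200+0.974300+0.969800+0.965500+0.916300+0.870900))/(1+37/1483) = 2093/2500 ≈ 0.837200
step 8 [4y] swap r/2=1769/73483: DF=(1 − 1769/73483·(0.991200+0.974300+0.969800+0.965500+0.916300+0.870900+0.837200))/(1+1769/73483) = 8231/10000 ≈ 0.823100

1 1/2 1239/1250
2 1 9743/10000
3 3/2 4849/5000
4 2 1931/2000
5 5/2 9163/10000
6 3 8709/10000
7 7/2 2093/2500
8 4 8231/10000
DF(4y) is solved at step 8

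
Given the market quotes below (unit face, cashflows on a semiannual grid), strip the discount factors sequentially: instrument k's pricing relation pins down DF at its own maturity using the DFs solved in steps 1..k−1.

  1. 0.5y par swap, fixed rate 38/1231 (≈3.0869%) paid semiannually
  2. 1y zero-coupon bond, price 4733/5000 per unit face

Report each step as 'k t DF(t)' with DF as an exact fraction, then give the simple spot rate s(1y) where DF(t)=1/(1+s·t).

1 1/2 1231/1250
2 1 4733/5000
s(1y) = (1/(4733/5000) − 1)/(1) = 267/4733 ≈ 5.6412%

step 1 [0.5y] swap r/2=19/1231: DF=(1 − 19/1231·(0))/(1+19/1231) = 1231/1250 ≈ 0.984800
step 2 [1y] zero: DF = P = 4733/5000 ≈ 0.946600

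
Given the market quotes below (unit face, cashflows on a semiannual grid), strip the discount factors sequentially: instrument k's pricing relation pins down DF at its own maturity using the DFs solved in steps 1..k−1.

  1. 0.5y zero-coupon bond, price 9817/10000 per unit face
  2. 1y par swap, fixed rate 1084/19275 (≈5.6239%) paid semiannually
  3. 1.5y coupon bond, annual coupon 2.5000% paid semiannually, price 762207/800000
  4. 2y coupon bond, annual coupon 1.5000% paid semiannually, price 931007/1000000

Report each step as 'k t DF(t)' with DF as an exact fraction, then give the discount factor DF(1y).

step 1 [0.5y] zero: DF = P = 9817/10000 ≈ 0.981700
step 2 [1y] swap r/2=542/19275: DF=(1 − 542/19275·(0.981700))/(1+542/19275) = 4729/5000 ≈ 0.945800
step 3 [1.5y] bond c/2=1/80: DF=(762207/800000 − 1/80·(0.981700+0.945800))/(1+1/80) = 2293/2500 ≈ 0.917200
step 4 [2y] bond c/2=3/400: DF=(931007/1000000 − 3/400·(0.981700+0.945800+0.917200))/(1+3/400) = 9029/10000 ≈ 0.902900

1 1/2 9817/10000
2 1 4729/5000
3 3/2 2293/2500
4 2 9029/10000
DF(1y) = 4729/5000 ≈ 0.945800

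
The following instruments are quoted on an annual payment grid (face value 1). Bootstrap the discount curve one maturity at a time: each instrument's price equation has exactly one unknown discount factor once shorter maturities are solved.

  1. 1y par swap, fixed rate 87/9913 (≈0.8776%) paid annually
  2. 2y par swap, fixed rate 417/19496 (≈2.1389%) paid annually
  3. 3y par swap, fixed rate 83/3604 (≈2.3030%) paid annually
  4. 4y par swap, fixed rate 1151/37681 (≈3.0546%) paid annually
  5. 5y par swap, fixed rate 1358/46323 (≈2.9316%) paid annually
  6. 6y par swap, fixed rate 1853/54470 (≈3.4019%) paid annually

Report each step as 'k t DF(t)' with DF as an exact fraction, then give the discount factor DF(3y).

step 1 [1y] swap r/1=87/9913: DF=(1 − 87/9913·(0))/(1+87/9913) = 9913/10000 ≈ 0.991300
step 2 [2y] swap r/1=417/19496: DF=(1 − 417/19496·(0.991300))/(1+417/19496) = 9583/10000 ≈ 0.958300
step 3 [3y] swap r/1=83/3604: DF=(1 − 83/3604·(0.991300+0.958300))/(1+83/3604) = 1167/1250 ≈ 0.933600
step 4 [4y] swap r/1=1151/37681: DF=(1 − 1151/37681·(0.991300+0.958300+0.933600))/(1+1151/37681) = 8849/10000 ≈ 0.884900
step 5 [5y] swap r/1=1358/46323: DF=(1 − 1358/46323·(0.991300+0.958300+0.933600+0.884900))/(1+1358/46323) = 4321/5000 ≈ 0.864200
step 6 [6y] swap r/1=1853/54470: DF=(1 − 1853/54470·(0.991300+0.958300+0.933600+0.884900+0.864200))/(1+1853/54470) = 8147/10000 ≈ 0.814700

1 1 9913/10000
2 2 9583/10000
3 3 1167/1250
4 4 8849/10000
5 5 4321/5000
6 6 8147/10000
DF(3y) = 1167/1250 ≈ 0.933600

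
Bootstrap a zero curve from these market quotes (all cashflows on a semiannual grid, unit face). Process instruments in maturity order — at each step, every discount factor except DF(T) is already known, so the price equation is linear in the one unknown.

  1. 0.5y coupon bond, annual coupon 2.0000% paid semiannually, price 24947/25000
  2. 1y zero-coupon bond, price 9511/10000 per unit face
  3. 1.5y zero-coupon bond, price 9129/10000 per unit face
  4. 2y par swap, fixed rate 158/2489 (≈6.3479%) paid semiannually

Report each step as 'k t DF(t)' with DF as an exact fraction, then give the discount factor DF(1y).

step 1 [0.5y] bond c/2=1/100: DF=(24947/25000 − 1/100·(0))/(1+1/100) = 247/250 ≈ 0.988000
step 2 [1y] zero: DF = P = 9511/10000 ≈ 0.951100
step 3 [1.5y] zero: DF = P = 9129/10000 ≈ 0.912900
step 4 [2y] swap r/2=79/2489: DF=(1 − 79/2489·(0.988000+0.951100+0.912900))/(1+79/2489) = 1763/2000 ≈ 0.881500

1 1/2 247/250
2 1 9511/10000
3 3/2 9129/10000
4 2 1763/2000
DF(1y) = 9511/10000 ≈ 0.951100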